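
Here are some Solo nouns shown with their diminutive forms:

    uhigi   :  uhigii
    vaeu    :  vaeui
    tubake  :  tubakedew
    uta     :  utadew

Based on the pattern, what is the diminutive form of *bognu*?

bognui

The suffix is conditioned by the last vowel: -i when the last vowel of the stem is a high vowel (*uhigi*, *vaeu*); -dew when the last vowel of the stem is a non-high vowel (*tubake*, *uta*).
*bognu*: last vowel = /u/, a high vowel → -i → *bognui*.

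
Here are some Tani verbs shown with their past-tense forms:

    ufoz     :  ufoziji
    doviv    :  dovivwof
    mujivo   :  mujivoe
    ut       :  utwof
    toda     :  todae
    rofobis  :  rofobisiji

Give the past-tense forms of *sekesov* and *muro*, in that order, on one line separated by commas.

The suffix is conditioned by the final sound: -iji when the stem ends in a sibilant (*ufoz*, *rofobis*); -wof when the stem ends in a non-sibilant consonant (*doviv*, *ut*); -e when the stem ends in a vowel (*mujivo*, *toda*).
The final sound of *sekesov* is /v/, which is a non-sibilant consonant, so the suffix is -wof, giving *sekesovwof*.
*muro* — final sound /o/ (a vowel) → -e → *muroe*.

sekesovwof, muroe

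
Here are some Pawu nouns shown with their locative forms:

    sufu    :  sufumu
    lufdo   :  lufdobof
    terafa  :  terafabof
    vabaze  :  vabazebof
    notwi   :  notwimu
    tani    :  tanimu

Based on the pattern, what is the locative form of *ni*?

Looking at the last vowel of each stem: -mu when the last vowel of the stem is a high vowel (*sufu*, *notwi*, *tani*); -bof when the last vowel of the stem is a non-high vowel (*lufdo*, *terafa*, *vabaze*).
*ni* — last vowel /i/ (a high vowel) → -mu → *nimu*.

nimu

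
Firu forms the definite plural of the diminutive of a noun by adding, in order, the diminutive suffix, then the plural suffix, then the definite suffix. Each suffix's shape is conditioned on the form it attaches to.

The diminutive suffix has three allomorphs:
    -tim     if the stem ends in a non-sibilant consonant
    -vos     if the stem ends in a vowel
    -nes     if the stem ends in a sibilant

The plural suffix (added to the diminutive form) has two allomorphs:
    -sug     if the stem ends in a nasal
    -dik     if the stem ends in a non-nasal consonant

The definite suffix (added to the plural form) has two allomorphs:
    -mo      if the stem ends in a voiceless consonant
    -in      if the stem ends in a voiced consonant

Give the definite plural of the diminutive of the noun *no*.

novosdikmo

The final sound of *no* is /o/, which is a vowel, so the diminutive suffix is -vos, giving *novos*.
The final consonant of the diminutive form *novos* is /s/, which is non-nasal, so the plural suffix is -dik, giving *novosdik*.
The final consonant of the plural form *novosdik* is /k/, which is voiceless, so the definite suffix is -mo, giving *novosdikmo*.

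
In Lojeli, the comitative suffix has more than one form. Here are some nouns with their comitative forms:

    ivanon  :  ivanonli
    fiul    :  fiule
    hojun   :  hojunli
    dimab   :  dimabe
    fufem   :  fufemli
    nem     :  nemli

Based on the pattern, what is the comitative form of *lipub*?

lipube

The alternation tracks the final consonant of the stem — -li when the stem ends in a nasal (*ivanon*, *hojun*, *fufem*, *nem*); -e when the stem ends in a non-nasal consonant (*fiul*, *dimab*).
*lipub* — final consonant /b/ (non-nasal) → -e → *lipube*.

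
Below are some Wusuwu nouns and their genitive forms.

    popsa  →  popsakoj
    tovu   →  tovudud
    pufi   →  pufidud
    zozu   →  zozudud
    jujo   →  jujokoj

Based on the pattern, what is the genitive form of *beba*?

bebakoj

The pattern is height harmony: -dud when the last vowel of the stem is a high vowel (*tovu*, *pufi*, *zozu*); -koj when the last vowel of the stem is a non-high vowel (*popsa*, *jujo*).
The last vowel of *beba* is /a/, which is a non-high vowel, so the suffix is -koj, giving *bebakoj*.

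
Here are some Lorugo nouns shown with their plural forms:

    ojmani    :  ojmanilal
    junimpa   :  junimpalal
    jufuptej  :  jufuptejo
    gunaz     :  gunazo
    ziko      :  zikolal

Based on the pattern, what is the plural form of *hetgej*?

Looking at the final sound of each stem: -o when the stem ends in a consonant (*jufuptej*, *gunaz*); -lal when the stem ends in a vowel (*ojmani*, *junimpa*, *ziko*).
*hetgej* — final sound /j/ (a consonant) → -o → *hetgejo*.

hetgejo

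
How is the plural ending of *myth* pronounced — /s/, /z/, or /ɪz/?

/s/

The stem *myth* ends in a voiceless non-sibilant consonant.
The plural suffix surfaces as /ɪz/ after sibilants, /s/ after other voiceless consonants, and /z/ after other voiced sounds.
So the plural -s on *myth* is pronounced /s/.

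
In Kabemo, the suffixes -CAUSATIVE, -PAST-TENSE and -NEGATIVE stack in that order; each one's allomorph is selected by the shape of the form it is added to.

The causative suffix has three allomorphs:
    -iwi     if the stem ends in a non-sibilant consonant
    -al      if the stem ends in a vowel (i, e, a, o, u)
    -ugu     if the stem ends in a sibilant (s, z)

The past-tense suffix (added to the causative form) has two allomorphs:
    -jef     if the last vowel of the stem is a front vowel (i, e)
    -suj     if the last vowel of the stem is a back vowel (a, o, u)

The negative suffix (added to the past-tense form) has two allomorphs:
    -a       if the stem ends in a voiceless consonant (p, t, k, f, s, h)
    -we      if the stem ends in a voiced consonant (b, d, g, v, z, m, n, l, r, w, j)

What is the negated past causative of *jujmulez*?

The final sound of *jujmulez* is /z/, which is a sibilant, so the causative suffix is -ugu, giving *jujmulezugu*.
Since the last vowel of the causative form *jujmulezugu* is /u/ (a back vowel), it takes -suj, giving *jujmulezugusuj*.
The past-tense form *jujmulezugusuj*: final consonant = /j/, voiced → -we → *jujmulezugusujwe*.

jujmulezugusujwe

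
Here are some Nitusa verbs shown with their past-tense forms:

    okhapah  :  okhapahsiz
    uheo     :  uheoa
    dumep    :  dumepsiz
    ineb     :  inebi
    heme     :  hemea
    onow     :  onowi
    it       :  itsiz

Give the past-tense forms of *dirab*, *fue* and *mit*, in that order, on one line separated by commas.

dirabi, fuea, mitsiz

Looking at the final sound of each stem: -siz when the stem ends in a voiceless consonant (*okhapah*, *dumep*, *it*); -i when the stem ends in a voiced consonant (*ineb*, *onow*); -a when the stem ends in a vowel (*uheo*, *heme*).
*dirab*: final sound = /b/, a voiced consonant → -i → *dirabi*.
The final sound of *fue* is /e/, which is a vowel, so the suffix is -a, giving *fuea*.
The final sound of *mit* is /t/, which is a voiceless consonant, so the suffix is -siz, giving *mitsiz*.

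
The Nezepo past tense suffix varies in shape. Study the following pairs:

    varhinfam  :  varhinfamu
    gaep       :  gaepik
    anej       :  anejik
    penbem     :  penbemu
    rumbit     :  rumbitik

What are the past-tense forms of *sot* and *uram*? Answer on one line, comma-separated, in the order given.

The suffix is conditioned by the final consonant: -u when the stem ends in a nasal (*varhinfam*, *penbem*); -ik when the stem ends in a non-nasal consonant (*gaep*, *anej*, *rumbit*).
Since the final consonant of *sot* is /t/ (non-nasal), it takes -ik, giving *sotik*.
*uram*: final consonant = /m/, a nasal → -u → *uramu*.

sotik, uramu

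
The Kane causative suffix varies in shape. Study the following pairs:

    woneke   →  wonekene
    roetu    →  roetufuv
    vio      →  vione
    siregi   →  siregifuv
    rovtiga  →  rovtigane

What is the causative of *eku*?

The suffix is conditioned by the last vowel: -fuv when the last vowel of the stem is a high vowel (*roetu*, *siregi*); -ne when the last vowel of the stem is a non-high vowel (*woneke*, *vio*, *rovtiga*).
*eku* — last vowel /u/ (a high vowel) → -fuv → *ekufuv*.

ekufuv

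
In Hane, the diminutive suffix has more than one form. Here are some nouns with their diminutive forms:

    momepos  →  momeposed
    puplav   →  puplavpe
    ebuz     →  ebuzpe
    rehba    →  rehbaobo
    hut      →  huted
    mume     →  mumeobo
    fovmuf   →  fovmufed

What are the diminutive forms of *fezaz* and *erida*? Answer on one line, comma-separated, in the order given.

Looking at the final sound of each stem: -ed when the stem ends in a voiceless consonant (*momepos*, *hut*, *fovmuf*); -pe when the stem ends in a voiced consonant (*puplav*, *ebuz*); -obo when the stem ends in a vowel (*rehba*, *mume*).
The final sound of *fezaz* is /z/, which is a voiced consonant, so the suffix is -pe, giving *fezazpe*.
The final sound of *erida* is /a/, which is a vowel, so the suffix is -obo, giving *eridaobo*.

fezazpe, eridaobo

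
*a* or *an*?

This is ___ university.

a

The indefinite article is chosen by the initial *sound* of the following word, not its spelling.
*university* begins with the sound /juː/ (u pronounced /juː/) — a consonant sound.
So the article is *a*: This is a university.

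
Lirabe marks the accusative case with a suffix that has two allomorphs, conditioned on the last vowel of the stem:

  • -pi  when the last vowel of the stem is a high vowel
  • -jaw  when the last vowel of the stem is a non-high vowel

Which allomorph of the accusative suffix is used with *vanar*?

Since the last vowel of *vanar* is /a/ (a non-high vowel), it takes -jaw.

-jaw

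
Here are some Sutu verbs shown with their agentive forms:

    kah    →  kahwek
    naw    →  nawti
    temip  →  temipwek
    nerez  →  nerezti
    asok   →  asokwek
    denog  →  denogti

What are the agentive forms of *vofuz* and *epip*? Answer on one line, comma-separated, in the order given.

vofuzti, epipwek

The pattern is voicing of the final consonant: -wek when the stem ends in a voiceless consonant (*kah*, *temip*, *asok*); -ti when the stem ends in a voiced consonant (*naw*, *nerez*, *denog*).
*vofuz*: final consonant = /z/, voiced → -ti → *vofuzti*.
*epip*: final consonant = /p/, voiceless → -wek → *epipwek*.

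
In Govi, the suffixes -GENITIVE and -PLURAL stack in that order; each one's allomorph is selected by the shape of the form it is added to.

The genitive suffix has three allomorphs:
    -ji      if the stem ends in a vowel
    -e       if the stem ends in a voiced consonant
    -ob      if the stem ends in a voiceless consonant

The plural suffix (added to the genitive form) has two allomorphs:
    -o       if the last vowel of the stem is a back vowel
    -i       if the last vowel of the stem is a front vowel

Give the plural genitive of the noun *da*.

dajii

*da*: final sound = /a/, a vowel → -ji → *daji*.
Since the last vowel of the genitive form *daji* is /i/ (a front vowel), it takes -i, giving *dajii*.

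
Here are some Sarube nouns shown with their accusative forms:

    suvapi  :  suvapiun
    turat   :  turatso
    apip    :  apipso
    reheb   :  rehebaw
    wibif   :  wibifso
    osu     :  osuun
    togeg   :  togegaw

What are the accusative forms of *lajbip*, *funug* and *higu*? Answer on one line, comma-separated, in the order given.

Looking at the final sound of each stem: -so when the stem ends in a voiceless consonant (*turat*, *apip*, *wibif*); -aw when the stem ends in a voiced consonant (*reheb*, *togeg*); -un when the stem ends in a vowel (*suvapi*, *osu*).
Since the final sound of *lajbip* is /p/ (a voiceless consonant), it takes -so, giving *lajbipso*.
The final sound of *funug* is /g/, which is a voiced consonant, so the suffix is -aw, giving *funugaw*.
*higu*: final sound = /u/, a vowel → -un → *higuun*.

lajbipso, funugaw, higuun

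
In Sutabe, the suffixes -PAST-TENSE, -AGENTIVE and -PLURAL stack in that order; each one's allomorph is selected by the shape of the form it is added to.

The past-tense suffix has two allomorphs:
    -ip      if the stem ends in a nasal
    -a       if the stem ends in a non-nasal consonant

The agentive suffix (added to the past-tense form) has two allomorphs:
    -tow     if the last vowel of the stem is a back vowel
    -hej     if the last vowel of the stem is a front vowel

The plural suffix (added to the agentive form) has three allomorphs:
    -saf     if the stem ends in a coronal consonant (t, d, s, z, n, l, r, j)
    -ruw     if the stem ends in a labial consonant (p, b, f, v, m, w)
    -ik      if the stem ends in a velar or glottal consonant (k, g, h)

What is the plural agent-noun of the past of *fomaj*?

Since the final consonant of *fomaj* is /j/ (non-nasal), it takes -a, giving *fomaja*.
Since the last vowel of the past-tense form *fomaja* is /a/ (a back vowel), it takes -tow, giving *fomajatow*.
Since the final consonant of the agentive form *fomajatow* is /w/ (labial), it takes -ruw, giving *fomajatowruw*.

fomajatowruw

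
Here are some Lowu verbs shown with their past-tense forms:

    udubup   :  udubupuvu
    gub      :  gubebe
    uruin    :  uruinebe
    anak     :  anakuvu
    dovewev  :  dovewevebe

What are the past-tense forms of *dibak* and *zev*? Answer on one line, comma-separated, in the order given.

dibakuvu, zevebe

Looking at the final consonant of each stem: -uvu when the stem ends in a voiceless consonant (*udubup*, *anak*); -ebe when the stem ends in a voiced consonant (*gub*, *uruin*, *dovewev*).
*dibak* — final consonant /k/ (voiceless) → -uvu → *dibakuvu*.
*zev* — final consonant /v/ (voiced) → -ebe → *zevebe*.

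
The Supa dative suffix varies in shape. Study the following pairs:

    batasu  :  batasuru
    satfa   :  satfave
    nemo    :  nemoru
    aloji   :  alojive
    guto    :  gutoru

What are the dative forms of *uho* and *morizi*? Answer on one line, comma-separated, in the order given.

uhoru, morizive

Looking at the last vowel of each stem: -ru when the last vowel of the stem is a rounded vowel (*batasu*, *nemo*, *guto*); -ve when the last vowel of the stem is an unrounded vowel (*satfa*, *aloji*).
Since the last vowel of *uho* is /o/ (a rounded vowel), it takes -ru, giving *uhoru*.
The last vowel of *morizi* is /i/, which is an unrounded vowel, so the suffix is -ve, giving *morizive*.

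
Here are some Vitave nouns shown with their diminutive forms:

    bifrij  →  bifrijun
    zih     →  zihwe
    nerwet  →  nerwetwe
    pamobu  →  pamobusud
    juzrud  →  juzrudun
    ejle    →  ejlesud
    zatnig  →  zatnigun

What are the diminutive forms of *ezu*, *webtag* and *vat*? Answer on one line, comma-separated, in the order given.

The alternation tracks the final sound of the stem — -we when the stem ends in a voiceless consonant (*zih*, *nerwet*); -un when the stem ends in a voiced consonant (*bifrij*, *juzrud*, *zatnig*); -sud when the stem ends in a vowel (*pamobu*, *ejle*).
The final sound of *ezu* is /u/, which is a vowel, so the suffix is -sud, giving *ezusud*.
*webtag*: final sound = /g/, a voiced consonant → -un → *webtagun*.
*vat*: final sound = /t/, a voiceless consonant → -we → *vatwe*.

ezusud, webtagun, vatwe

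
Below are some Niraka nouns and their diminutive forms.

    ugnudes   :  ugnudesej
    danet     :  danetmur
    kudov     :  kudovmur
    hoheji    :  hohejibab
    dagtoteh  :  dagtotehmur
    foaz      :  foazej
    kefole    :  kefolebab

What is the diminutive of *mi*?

The pattern is sibilance of the final sound: -ej when the stem ends in a sibilant (*ugnudes*, *foaz*); -mur when the stem ends in a non-sibilant consonant (*danet*, *kudov*, *dagtoteh*); -bab when the stem ends in a vowel (*hoheji*, *kefole*).
Since the final sound of *mi* is /i/ (a vowel), it takes -bab, giving *mibab*.

mibab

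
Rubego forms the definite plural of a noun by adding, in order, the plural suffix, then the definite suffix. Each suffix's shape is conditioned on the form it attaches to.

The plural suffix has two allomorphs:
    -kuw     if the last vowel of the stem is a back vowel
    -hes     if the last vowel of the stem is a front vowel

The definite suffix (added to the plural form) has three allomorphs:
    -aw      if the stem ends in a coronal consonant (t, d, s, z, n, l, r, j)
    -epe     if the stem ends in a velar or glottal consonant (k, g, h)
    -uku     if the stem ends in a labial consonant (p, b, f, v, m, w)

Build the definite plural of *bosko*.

boskokuwuku

The last vowel of *bosko* is /o/, which is a back vowel, so the plural suffix is -kuw, giving *boskokuw*.
The final consonant of the plural form *boskokuw* is /w/, which is labial, so the definite suffix is -uku, giving *boskokuwuku*.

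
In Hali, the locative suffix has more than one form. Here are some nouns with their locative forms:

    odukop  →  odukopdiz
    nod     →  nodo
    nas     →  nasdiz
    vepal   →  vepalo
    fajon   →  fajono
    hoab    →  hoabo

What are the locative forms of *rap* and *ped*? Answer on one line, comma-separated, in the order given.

Looking at the final consonant of each stem: -diz when the stem ends in a voiceless consonant (*odukop*, *nas*); -o when the stem ends in a voiced consonant (*nod*, *vepal*, *fajon*, *hoab*).
*rap* — final consonant /p/ (voiceless) → -diz → *rapdiz*.
*ped*: final consonant = /d/, voiced → -o → *pedo*.

rapdiz, pedo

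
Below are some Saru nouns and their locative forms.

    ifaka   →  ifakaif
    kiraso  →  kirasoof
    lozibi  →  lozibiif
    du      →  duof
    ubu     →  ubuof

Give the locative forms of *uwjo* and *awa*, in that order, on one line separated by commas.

uwjoof, awaif

The pattern is rounding harmony: -of when the last vowel of the stem is a rounded vowel (*kiraso*, *du*, *ubu*); -if when the last vowel of the stem is an unrounded vowel (*ifaka*, *lozibi*).
The last vowel of *uwjo* is /o/, which is a rounded vowel, so the suffix is -of, giving *uwjoof*.
The last vowel of *awa* is /a/, which is an unrounded vowel, so the suffix is -if, giving *awaif*.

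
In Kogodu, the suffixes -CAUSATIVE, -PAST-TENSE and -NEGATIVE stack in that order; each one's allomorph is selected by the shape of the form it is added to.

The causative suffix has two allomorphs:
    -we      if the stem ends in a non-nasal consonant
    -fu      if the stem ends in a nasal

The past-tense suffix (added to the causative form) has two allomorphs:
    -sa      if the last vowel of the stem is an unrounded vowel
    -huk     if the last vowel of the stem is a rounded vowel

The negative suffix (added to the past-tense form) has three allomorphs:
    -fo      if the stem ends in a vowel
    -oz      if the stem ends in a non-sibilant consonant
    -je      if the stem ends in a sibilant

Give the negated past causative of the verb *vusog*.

The final consonant of *vusog* is /g/, which is non-nasal, so the causative suffix is -we, giving *vusogwe*.
Since the last vowel of the causative form *vusogwe* is /e/ (an unrounded vowel), it takes -sa, giving *vusogwesa*.
The past-tense form *vusogwesa*: final sound = /a/, a vowel → -fo → *vusogwesafo*.

vusogwesafo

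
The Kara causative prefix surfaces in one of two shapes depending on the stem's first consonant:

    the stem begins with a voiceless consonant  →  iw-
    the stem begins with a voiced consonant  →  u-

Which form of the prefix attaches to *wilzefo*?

*wilzefo* — first consonant /w/ (voiced) → u-.

u-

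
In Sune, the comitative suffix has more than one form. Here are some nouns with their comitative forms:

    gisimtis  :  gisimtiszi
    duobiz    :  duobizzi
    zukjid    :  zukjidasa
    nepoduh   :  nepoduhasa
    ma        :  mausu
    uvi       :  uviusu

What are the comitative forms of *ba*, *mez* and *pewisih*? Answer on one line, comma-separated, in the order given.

The alternation tracks the final sound of the stem — -zi when the stem ends in a sibilant (*gisimtis*, *duobiz*); -asa when the stem ends in a non-sibilant consonant (*zukjid*, *nepoduh*); -usu when the stem ends in a vowel (*ma*, *uvi*).
*ba* — final sound /a/ (a vowel) → -usu → *bausu*.
*mez* — final sound /z/ (a sibilant) → -zi → *mezzi*.
The final sound of *pewisih* is /h/, which is a non-sibilant consonant, so the suffix is -asa, giving *pewisihasa*.

bausu, mezzi, pewisihasa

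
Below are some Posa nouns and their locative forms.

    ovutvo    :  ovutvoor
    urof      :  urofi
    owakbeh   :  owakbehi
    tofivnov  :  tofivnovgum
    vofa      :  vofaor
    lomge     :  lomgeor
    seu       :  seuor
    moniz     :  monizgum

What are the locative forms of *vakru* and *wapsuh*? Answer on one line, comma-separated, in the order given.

vakruor, wapsuhi

The pattern is voicing of the final sound: -i when the stem ends in a voiceless consonant (*urof*, *owakbeh*); -gum when the stem ends in a voiced consonant (*tofivnov*, *moniz*); -or when the stem ends in a vowel (*ovutvo*, *vofa*, *lomge*, *seu*).
*vakru* — final sound /u/ (a vowel) → -or → *vakruor*.
The final sound of *wapsuh* is /h/, which is a voiceless consonant, so the suffix is -i, giving *wapsuhi*.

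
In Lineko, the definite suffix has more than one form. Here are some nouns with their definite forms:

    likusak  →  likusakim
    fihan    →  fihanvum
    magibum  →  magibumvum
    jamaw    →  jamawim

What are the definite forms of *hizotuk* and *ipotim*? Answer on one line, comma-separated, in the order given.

hizotukim, ipotimvum

The alternation tracks the final consonant of the stem — -vum when the stem ends in a nasal (*fihan*, *magibum*); -im when the stem ends in a non-nasal consonant (*likusak*, *jamaw*).
*hizotuk*: final consonant = /k/, non-nasal → -im → *hizotukim*.
Since the final consonant of *ipotim* is /m/ (a nasal), it takes -vum, giving *ipotimvum*.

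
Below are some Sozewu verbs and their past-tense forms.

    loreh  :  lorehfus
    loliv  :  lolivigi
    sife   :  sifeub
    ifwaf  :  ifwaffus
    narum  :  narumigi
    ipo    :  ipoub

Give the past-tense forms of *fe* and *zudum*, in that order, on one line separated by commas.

The pattern is voicing of the final sound: -fus when the stem ends in a voiceless consonant (*loreh*, *ifwaf*); -igi when the stem ends in a voiced consonant (*loliv*, *narum*); -ub when the stem ends in a vowel (*sife*, *ipo*).
The final sound of *fe* is /e/, which is a vowel, so the suffix is -ub, giving *feub*.
*zudum* — final sound /m/ (a voiced consonant) → -igi → *zudumigi*.

feub, zudumigi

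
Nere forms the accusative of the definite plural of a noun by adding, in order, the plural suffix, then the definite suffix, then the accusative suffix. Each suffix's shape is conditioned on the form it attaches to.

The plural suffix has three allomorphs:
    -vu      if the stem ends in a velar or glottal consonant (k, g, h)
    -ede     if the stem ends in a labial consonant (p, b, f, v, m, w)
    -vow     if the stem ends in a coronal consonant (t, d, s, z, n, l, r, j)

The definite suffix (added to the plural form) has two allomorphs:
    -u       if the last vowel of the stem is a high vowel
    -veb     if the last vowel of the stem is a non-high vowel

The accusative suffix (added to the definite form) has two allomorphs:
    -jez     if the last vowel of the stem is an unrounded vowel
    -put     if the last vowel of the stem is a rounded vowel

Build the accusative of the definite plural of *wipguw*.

*wipguw*: final consonant = /w/, labial → -ede → *wipguwede*.
Since the last vowel of the plural form *wipguwede* is /e/ (a non-high vowel), it takes -veb, giving *wipguwedeveb*.
The definite form *wipguwedeveb* — last vowel /e/ (an unrounded vowel) → -jez → *wipguwedevebjez*.

wipguwedevebjez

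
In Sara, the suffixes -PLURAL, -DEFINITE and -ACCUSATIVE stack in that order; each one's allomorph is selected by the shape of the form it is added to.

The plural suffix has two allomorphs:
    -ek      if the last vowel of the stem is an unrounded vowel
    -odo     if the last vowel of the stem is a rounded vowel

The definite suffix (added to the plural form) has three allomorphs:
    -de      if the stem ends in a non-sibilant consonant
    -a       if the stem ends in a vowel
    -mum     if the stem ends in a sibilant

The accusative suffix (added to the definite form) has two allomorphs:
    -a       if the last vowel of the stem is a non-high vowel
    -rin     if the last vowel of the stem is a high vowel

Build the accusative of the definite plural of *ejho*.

ejhoodoaa

*ejho*: last vowel = /o/, a rounded vowel → -odo → *ejhoodo*.
The final sound of the plural form *ejhoodo* is /o/, which is a vowel, so the definite suffix is -a, giving *ejhoodoa*.
The definite form *ejhoodoa*: last vowel = /a/, a non-high vowel → -a → *ejhoodoaa*.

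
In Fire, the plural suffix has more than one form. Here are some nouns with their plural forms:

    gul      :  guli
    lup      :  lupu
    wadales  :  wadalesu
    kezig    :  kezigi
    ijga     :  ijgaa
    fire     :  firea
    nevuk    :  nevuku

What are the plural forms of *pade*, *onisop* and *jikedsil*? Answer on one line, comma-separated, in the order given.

The pattern is voicing of the final sound: -u when the stem ends in a voiceless consonant (*lup*, *wadales*, *nevuk*); -i when the stem ends in a voiced consonant (*gul*, *kezig*); -a when the stem ends in a vowel (*ijga*, *fire*).
*pade* — final sound /e/ (a vowel) → -a → *padea*.
The final sound of *onisop* is /p/, which is a voiceless consonant, so the suffix is -u, giving *onisopu*.
*jikedsil* — final sound /l/ (a voiced consonant) → -i → *jikedsili*.

padea, onisopu, jikedsili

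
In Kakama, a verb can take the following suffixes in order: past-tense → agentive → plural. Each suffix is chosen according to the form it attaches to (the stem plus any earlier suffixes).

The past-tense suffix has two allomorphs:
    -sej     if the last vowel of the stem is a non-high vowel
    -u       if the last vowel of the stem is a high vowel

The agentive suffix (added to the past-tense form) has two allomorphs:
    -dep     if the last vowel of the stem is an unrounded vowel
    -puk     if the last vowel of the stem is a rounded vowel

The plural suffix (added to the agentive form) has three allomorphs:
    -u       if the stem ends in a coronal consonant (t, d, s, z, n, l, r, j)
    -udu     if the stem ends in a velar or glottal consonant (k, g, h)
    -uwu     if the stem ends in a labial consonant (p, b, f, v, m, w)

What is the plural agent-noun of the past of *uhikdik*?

uhikdikupukudu

Since the last vowel of *uhikdik* is /i/ (a high vowel), it takes -u, giving *uhikdiku*.
The last vowel of the past-tense form *uhikdiku* is /u/, which is a rounded vowel, so the agentive suffix is -puk, giving *uhikdikupuk*.
Since the final consonant of the agentive form *uhikdikupuk* is /k/ (velar/glottal), it takes -udu, giving *uhikdikupukudu*.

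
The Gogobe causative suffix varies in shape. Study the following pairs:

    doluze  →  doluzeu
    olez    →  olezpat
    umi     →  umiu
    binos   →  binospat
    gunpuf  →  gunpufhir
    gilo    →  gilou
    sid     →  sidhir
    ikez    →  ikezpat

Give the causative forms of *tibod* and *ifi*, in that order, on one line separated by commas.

The alternation tracks the final sound of the stem — -pat when the stem ends in a sibilant (*olez*, *binos*, *ikez*); -hir when the stem ends in a non-sibilant consonant (*gunpuf*, *sid*); -u when the stem ends in a vowel (*doluze*, *umi*, *gilo*).
*tibod* — final sound /d/ (a non-sibilant consonant) → -hir → *tibodhir*.
The final sound of *ifi* is /i/, which is a vowel, so the suffix is -u, giving *ifiu*.

tibodhir, ifiu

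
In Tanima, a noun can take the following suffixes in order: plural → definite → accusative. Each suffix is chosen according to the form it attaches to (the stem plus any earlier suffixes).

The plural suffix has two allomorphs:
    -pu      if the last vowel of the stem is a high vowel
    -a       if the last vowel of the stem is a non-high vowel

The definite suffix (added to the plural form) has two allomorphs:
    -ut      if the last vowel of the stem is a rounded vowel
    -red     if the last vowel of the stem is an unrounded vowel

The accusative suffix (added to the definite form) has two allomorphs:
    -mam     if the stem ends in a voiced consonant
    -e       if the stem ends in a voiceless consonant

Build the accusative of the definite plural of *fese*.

fesearedmam

*fese* — last vowel /e/ (a non-high vowel) → -a → *fesea*.
The last vowel of the plural form *fesea* is /a/, which is an unrounded vowel, so the definite suffix is -red, giving *feseared*.
The definite form *feseared*: final consonant = /d/, voiced → -mam → *fesearedmam*.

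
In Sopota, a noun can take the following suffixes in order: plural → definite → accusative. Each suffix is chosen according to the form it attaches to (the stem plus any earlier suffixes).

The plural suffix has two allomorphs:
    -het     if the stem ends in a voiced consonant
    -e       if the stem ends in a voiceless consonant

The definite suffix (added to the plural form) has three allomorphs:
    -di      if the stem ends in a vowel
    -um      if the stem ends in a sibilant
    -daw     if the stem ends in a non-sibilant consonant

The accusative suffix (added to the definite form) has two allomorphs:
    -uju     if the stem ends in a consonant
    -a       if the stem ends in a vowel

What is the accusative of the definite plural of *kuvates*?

Since the final consonant of *kuvates* is /s/ (voiceless), it takes -e, giving *kuvatese*.
Since the final sound of the plural form *kuvatese* is /e/ (a vowel), it takes -di, giving *kuvatesedi*.
Since the final sound of the definite form *kuvatesedi* is /i/ (a vowel), it takes -a, giving *kuvatesedia*.

kuvatesedia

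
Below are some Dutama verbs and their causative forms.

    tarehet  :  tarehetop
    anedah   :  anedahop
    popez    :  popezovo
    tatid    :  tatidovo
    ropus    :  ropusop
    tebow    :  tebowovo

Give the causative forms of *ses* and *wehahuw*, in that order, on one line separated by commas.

sesop, wehahuwovo

The suffix is conditioned by the final consonant: -op when the stem ends in a voiceless consonant (*tarehet*, *anedah*, *ropus*); -ovo when the stem ends in a voiced consonant (*popez*, *tatid*, *tebow*).
The final consonant of *ses* is /s/, which is voiceless, so the suffix is -op, giving *sesop*.
Since the final consonant of *wehahuw* is /w/ (voiced), it takes -ovo, giving *wehahuwovo*.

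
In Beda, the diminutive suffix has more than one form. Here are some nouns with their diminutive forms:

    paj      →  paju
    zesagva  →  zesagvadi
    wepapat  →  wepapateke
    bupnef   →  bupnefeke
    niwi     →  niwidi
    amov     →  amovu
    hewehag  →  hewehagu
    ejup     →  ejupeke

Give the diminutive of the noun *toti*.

totidi

The suffix is conditioned by the final sound: -eke when the stem ends in a voiceless consonant (*wepapat*, *bupnef*, *ejup*); -u when the stem ends in a voiced consonant (*paj*, *amov*, *hewehag*); -di when the stem ends in a vowel (*zesagva*, *niwi*).
Since the final sound of *toti* is /i/ (a vowel), it takes -di, giving *totidi*.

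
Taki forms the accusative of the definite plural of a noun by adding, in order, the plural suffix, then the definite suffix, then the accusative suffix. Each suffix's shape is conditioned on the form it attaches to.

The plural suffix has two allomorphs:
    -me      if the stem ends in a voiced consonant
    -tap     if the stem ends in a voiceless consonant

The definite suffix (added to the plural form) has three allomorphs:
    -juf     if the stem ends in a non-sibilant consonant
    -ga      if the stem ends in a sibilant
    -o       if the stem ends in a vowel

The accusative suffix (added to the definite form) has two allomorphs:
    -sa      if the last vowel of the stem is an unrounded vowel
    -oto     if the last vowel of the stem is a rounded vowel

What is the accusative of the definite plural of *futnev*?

futnevmeooto

Since the final consonant of *futnev* is /v/ (voiced), it takes -me, giving *futnevme*.
The plural form *futnevme* — final sound /e/ (a vowel) → -o → *futnevmeo*.
Since the last vowel of the definite form *futnevmeo* is /o/ (a rounded vowel), it takes -oto, giving *futnevmeooto*.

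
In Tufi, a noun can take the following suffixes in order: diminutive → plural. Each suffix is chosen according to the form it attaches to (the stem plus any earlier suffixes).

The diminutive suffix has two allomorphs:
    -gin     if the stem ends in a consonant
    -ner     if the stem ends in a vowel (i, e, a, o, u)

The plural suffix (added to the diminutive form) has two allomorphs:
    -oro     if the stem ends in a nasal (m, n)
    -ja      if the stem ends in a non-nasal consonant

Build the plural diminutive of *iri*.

The final sound of *iri* is /i/, which is a vowel, so the diminutive suffix is -ner, giving *iriner*.
The diminutive form *iriner* — final consonant /r/ (non-nasal) → -ja → *irinerja*.

irinerja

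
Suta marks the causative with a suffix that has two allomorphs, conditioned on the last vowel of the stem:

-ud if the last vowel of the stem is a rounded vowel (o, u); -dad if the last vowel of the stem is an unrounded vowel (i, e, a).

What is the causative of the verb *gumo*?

*gumo*: last vowel = /o/, a rounded vowel → -ud → *gumoud*.

gumoud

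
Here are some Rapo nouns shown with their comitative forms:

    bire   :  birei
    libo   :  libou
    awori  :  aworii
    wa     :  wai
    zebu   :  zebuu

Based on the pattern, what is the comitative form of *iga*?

igai

The suffix is conditioned by the last vowel: -u when the last vowel of the stem is a rounded vowel (*libo*, *zebu*); -i when the last vowel of the stem is an unrounded vowel (*bire*, *awori*, *wa*).
*iga*: last vowel = /a/, an unrounded vowel → -i → *igai*.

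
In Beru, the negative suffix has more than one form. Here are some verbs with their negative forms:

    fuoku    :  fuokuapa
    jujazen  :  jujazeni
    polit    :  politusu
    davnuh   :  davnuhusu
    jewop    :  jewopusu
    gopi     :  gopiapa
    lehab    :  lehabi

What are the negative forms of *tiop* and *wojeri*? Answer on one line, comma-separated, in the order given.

The alternation tracks the final sound of the stem — -usu when the stem ends in a voiceless consonant (*polit*, *davnuh*, *jewop*); -i when the stem ends in a voiced consonant (*jujazen*, *lehab*); -apa when the stem ends in a vowel (*fuoku*, *gopi*).
Since the final sound of *tiop* is /p/ (a voiceless consonant), it takes -usu, giving *tiopusu*.
Since the final sound of *wojeri* is /i/ (a vowel), it takes -apa, giving *wojeriapa*.

tiopusu, wojeriapa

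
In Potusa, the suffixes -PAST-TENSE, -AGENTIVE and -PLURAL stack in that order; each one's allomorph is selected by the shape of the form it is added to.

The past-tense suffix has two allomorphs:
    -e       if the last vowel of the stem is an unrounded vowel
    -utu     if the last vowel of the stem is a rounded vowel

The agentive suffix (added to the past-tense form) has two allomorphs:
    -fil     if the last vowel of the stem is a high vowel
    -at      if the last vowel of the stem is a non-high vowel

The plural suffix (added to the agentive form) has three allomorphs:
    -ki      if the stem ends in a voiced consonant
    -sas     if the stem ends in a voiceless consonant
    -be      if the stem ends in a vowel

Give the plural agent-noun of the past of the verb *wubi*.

wubieatsas

The last vowel of *wubi* is /i/, which is an unrounded vowel, so the past-tense suffix is -e, giving *wubie*.
The past-tense form *wubie*: last vowel = /e/, a non-high vowel → -at → *wubieat*.
Since the final sound of the agentive form *wubieat* is /t/ (a voiceless consonant), it takes -sas, giving *wubieatsas*.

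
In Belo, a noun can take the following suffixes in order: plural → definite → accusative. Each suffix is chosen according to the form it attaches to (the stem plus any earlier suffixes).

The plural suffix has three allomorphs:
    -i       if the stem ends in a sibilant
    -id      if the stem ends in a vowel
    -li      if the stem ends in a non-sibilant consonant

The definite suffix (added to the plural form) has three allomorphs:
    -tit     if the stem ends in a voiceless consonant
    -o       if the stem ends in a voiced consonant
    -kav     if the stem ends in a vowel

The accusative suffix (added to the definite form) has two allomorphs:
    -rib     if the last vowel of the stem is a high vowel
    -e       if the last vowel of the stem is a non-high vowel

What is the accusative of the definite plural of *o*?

oidoe

*o* — final sound /o/ (a vowel) → -id → *oid*.
The final sound of the plural form *oid* is /d/, which is a voiced consonant, so the definite suffix is -o, giving *oido*.
The last vowel of the definite form *oido* is /o/, which is a non-high vowel, so the accusative suffix is -e, giving *oidoe*.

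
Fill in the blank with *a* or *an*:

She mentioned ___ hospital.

a

The indefinite article is chosen by the initial *sound* of the following word, not its spelling.
*hospital* begins with the sound /h/ (h is pronounced) — a consonant sound.
So the article is *a*: She mentioned a hospital.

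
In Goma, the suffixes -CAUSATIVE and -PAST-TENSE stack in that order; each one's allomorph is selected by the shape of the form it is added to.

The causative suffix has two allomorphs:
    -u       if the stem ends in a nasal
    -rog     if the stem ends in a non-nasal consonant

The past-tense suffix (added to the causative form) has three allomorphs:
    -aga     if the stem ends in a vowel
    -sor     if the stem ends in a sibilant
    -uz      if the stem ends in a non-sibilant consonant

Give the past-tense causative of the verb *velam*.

velamuaga

*velam* — final consonant /m/ (a nasal) → -u → *velamu*.
Since the final sound of the causative form *velamu* is /u/ (a vowel), it takes -aga, giving *velamuaga*.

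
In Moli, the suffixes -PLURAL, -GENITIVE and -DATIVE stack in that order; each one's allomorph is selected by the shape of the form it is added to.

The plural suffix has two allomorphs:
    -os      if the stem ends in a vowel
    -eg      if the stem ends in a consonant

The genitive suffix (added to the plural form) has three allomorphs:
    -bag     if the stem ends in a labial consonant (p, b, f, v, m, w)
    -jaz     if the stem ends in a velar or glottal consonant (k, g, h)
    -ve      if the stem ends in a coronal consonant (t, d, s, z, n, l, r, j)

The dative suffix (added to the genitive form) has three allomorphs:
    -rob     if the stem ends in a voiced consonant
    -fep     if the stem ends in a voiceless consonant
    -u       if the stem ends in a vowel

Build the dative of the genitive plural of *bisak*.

*bisak*: final sound = /k/, a consonant → -eg → *bisakeg*.
The final consonant of the plural form *bisakeg* is /g/, which is velar/glottal, so the genitive suffix is -jaz, giving *bisakegjaz*.
The genitive form *bisakegjaz*: final sound = /z/, a voiced consonant → -rob → *bisakegjazrob*.

bisakegjazrob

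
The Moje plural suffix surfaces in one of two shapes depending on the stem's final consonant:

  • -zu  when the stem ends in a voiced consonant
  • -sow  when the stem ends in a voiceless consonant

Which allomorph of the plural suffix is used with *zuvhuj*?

*zuvhuj*: final consonant = /j/, voiced → -zu.

-zu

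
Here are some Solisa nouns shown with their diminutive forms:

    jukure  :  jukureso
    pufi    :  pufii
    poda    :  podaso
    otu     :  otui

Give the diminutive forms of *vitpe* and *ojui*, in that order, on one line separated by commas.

The alternation tracks the last vowel of the stem — -i when the last vowel of the stem is a high vowel (*pufi*, *otu*); -so when the last vowel of the stem is a non-high vowel (*jukure*, *poda*).
*vitpe*: last vowel = /e/, a non-high vowel → -so → *vitpeso*.
*ojui* — last vowel /i/ (a high vowel) → -i → *ojuii*.

vitpeso, ojuii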